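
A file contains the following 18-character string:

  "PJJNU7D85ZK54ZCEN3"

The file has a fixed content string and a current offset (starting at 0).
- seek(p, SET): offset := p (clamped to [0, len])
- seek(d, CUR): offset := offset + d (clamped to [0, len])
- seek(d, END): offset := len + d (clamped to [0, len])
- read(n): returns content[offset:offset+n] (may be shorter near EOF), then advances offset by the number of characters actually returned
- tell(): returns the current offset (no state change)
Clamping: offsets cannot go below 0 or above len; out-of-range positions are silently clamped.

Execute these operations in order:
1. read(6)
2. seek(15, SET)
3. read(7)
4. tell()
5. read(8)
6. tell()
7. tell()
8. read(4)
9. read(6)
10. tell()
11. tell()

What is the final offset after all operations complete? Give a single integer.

Answer: 18

Derivation:
After 1 (read(6)): returned 'PJJNU7', offset=6
After 2 (seek(15, SET)): offset=15
After 3 (read(7)): returned 'EN3', offset=18
After 4 (tell()): offset=18
After 5 (read(8)): returned '', offset=18
After 6 (tell()): offset=18
After 7 (tell()): offset=18
After 8 (read(4)): returned '', offset=18
After 9 (read(6)): returned '', offset=18
After 10 (tell()): offset=18
After 11 (tell()): offset=18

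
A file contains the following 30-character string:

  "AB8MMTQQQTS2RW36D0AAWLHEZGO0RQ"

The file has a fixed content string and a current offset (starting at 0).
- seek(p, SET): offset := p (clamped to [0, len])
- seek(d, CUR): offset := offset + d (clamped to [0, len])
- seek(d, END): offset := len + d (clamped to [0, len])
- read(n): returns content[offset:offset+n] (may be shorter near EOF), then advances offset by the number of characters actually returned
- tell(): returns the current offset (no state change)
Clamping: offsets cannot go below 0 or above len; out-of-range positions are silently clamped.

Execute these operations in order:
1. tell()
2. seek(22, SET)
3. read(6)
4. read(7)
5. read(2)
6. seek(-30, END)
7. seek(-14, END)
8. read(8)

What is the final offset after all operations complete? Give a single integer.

After 1 (tell()): offset=0
After 2 (seek(22, SET)): offset=22
After 3 (read(6)): returned 'HEZGO0', offset=28
After 4 (read(7)): returned 'RQ', offset=30
After 5 (read(2)): returned '', offset=30
After 6 (seek(-30, END)): offset=0
After 7 (seek(-14, END)): offset=16
After 8 (read(8)): returned 'D0AAWLHE', offset=24

Answer: 24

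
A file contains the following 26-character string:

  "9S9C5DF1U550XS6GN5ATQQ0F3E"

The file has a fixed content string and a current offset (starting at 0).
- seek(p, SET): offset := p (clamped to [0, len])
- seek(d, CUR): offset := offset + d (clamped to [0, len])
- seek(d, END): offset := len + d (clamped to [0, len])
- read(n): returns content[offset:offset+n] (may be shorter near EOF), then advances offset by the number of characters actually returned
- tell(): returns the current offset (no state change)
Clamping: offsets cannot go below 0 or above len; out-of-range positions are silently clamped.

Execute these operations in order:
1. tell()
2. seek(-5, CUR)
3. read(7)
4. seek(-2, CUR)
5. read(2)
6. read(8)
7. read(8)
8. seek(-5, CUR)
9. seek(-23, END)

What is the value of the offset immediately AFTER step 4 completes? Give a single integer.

After 1 (tell()): offset=0
After 2 (seek(-5, CUR)): offset=0
After 3 (read(7)): returned '9S9C5DF', offset=7
After 4 (seek(-2, CUR)): offset=5

Answer: 5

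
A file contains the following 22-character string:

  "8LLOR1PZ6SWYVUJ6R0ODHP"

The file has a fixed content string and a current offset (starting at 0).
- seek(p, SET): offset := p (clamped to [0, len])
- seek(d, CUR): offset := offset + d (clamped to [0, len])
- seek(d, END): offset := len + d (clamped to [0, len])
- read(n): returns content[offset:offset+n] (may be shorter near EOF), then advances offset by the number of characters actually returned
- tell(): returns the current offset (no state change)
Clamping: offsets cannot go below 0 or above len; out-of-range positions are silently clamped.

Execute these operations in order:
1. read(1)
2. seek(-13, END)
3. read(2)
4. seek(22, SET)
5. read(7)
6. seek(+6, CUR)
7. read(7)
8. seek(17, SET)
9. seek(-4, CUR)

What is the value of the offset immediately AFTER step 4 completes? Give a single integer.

Answer: 22

Derivation:
After 1 (read(1)): returned '8', offset=1
After 2 (seek(-13, END)): offset=9
After 3 (read(2)): returned 'SW', offset=11
After 4 (seek(22, SET)): offset=22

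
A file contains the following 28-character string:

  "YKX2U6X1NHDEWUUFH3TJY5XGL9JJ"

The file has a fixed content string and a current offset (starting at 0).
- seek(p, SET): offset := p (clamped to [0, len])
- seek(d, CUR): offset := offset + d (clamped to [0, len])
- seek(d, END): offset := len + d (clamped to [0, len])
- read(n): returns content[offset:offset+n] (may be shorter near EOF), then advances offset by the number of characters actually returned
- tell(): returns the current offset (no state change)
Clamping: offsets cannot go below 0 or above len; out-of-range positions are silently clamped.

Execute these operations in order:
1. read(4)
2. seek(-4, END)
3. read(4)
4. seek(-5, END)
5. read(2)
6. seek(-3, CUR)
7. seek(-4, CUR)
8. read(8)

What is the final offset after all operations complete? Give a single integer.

Answer: 26

Derivation:
After 1 (read(4)): returned 'YKX2', offset=4
After 2 (seek(-4, END)): offset=24
After 3 (read(4)): returned 'L9JJ', offset=28
After 4 (seek(-5, END)): offset=23
After 5 (read(2)): returned 'GL', offset=25
After 6 (seek(-3, CUR)): offset=22
After 7 (seek(-4, CUR)): offset=18
After 8 (read(8)): returned 'TJY5XGL9', offset=26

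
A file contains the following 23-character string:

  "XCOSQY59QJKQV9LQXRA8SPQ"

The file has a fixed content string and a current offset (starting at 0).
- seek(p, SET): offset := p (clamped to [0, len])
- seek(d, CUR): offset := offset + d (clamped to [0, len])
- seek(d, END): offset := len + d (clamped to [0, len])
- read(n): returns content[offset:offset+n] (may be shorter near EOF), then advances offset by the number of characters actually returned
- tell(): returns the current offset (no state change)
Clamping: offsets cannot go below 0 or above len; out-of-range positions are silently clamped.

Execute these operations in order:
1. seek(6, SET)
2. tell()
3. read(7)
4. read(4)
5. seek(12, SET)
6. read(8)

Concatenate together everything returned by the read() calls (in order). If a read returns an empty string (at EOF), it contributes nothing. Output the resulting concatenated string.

After 1 (seek(6, SET)): offset=6
After 2 (tell()): offset=6
After 3 (read(7)): returned '59QJKQV', offset=13
After 4 (read(4)): returned '9LQX', offset=17
After 5 (seek(12, SET)): offset=12
After 6 (read(8)): returned 'V9LQXRA8', offset=20

Answer: 59QJKQV9LQXV9LQXRA8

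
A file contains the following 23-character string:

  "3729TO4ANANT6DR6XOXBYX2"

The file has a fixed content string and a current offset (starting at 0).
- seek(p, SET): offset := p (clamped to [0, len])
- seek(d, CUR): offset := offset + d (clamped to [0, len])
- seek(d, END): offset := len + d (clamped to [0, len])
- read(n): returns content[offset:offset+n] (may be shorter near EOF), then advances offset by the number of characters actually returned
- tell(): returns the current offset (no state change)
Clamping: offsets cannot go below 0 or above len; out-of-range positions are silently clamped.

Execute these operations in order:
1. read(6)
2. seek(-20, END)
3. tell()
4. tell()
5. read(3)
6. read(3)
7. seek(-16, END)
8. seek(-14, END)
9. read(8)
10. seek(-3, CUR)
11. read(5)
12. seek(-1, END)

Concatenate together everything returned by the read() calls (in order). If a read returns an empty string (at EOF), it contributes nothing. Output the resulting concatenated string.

Answer: 3729TO9TO4ANANT6DR6XR6XOX

Derivation:
After 1 (read(6)): returned '3729TO', offset=6
After 2 (seek(-20, END)): offset=3
After 3 (tell()): offset=3
After 4 (tell()): offset=3
After 5 (read(3)): returned '9TO', offset=6
After 6 (read(3)): returned '4AN', offset=9
After 7 (seek(-16, END)): offset=7
After 8 (seek(-14, END)): offset=9
After 9 (read(8)): returned 'ANT6DR6X', offset=17
After 10 (seek(-3, CUR)): offset=14
After 11 (read(5)): returned 'R6XOX', offset=19
After 12 (seek(-1, END)): offset=22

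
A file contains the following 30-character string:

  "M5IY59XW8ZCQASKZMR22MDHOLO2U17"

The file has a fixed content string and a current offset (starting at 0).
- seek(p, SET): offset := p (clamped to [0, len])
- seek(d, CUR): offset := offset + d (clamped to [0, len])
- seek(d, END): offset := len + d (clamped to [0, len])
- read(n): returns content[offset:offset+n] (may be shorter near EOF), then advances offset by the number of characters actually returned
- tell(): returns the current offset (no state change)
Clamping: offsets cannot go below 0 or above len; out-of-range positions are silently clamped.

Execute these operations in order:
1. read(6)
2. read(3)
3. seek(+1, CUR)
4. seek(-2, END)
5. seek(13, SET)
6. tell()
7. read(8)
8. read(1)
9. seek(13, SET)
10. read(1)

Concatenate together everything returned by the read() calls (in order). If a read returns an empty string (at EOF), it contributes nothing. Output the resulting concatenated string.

Answer: M5IY59XW8SKZMR22MDS

Derivation:
After 1 (read(6)): returned 'M5IY59', offset=6
After 2 (read(3)): returned 'XW8', offset=9
After 3 (seek(+1, CUR)): offset=10
After 4 (seek(-2, END)): offset=28
After 5 (seek(13, SET)): offset=13
After 6 (tell()): offset=13
After 7 (read(8)): returned 'SKZMR22M', offset=21
After 8 (read(1)): returned 'D', offset=22
After 9 (seek(13, SET)): offset=13
After 10 (read(1)): returned 'S', offset=14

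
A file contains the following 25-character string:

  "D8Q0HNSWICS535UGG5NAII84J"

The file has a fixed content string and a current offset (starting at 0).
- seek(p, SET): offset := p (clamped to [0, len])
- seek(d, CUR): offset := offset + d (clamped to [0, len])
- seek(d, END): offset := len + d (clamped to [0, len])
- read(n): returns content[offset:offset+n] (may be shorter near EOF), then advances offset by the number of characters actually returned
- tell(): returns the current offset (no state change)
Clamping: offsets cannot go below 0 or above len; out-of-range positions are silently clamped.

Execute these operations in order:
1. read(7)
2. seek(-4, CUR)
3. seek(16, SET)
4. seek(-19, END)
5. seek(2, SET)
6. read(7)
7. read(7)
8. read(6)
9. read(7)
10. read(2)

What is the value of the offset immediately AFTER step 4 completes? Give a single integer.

After 1 (read(7)): returned 'D8Q0HNS', offset=7
After 2 (seek(-4, CUR)): offset=3
After 3 (seek(16, SET)): offset=16
After 4 (seek(-19, END)): offset=6

Answer: 6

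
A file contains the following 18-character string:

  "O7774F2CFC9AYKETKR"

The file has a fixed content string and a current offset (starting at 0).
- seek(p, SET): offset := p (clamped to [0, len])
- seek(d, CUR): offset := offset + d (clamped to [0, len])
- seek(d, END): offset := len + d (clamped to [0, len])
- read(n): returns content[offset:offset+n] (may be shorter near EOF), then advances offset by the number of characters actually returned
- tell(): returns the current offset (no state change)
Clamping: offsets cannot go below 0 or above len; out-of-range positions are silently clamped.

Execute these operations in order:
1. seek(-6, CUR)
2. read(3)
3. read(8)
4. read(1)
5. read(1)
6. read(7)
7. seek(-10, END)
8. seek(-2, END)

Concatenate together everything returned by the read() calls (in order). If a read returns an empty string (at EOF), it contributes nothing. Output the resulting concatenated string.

Answer: O7774F2CFC9AYKETKR

Derivation:
After 1 (seek(-6, CUR)): offset=0
After 2 (read(3)): returned 'O77', offset=3
After 3 (read(8)): returned '74F2CFC9', offset=11
After 4 (read(1)): returned 'A', offset=12
After 5 (read(1)): returned 'Y', offset=13
After 6 (read(7)): returned 'KETKR', offset=18
After 7 (seek(-10, END)): offset=8
After 8 (seek(-2, END)): offset=16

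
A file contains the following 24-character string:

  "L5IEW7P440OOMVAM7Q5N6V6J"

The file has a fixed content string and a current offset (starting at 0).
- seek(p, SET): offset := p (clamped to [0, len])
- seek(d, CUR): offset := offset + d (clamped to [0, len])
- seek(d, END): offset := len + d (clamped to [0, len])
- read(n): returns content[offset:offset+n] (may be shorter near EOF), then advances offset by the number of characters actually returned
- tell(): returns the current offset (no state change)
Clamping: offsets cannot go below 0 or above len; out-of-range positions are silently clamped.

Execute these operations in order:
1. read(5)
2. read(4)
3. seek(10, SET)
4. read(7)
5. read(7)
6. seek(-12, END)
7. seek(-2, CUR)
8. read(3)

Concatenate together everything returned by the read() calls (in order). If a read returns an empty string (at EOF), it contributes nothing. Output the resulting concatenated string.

Answer: L5IEW7P44OOMVAM7Q5N6V6JOOM

Derivation:
After 1 (read(5)): returned 'L5IEW', offset=5
After 2 (read(4)): returned '7P44', offset=9
After 3 (seek(10, SET)): offset=10
After 4 (read(7)): returned 'OOMVAM7', offset=17
After 5 (read(7)): returned 'Q5N6V6J', offset=24
After 6 (seek(-12, END)): offset=12
After 7 (seek(-2, CUR)): offset=10
After 8 (read(3)): returned 'OOM', offset=13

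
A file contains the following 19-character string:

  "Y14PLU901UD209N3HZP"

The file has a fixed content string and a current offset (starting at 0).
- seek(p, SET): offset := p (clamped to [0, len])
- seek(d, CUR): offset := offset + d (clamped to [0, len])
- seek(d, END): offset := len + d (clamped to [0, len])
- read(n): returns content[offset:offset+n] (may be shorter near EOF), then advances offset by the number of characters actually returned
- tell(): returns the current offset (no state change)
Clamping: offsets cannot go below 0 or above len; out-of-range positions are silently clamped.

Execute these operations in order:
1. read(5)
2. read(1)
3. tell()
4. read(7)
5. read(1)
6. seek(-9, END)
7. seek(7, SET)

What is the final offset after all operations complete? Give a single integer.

Answer: 7

Derivation:
After 1 (read(5)): returned 'Y14PL', offset=5
After 2 (read(1)): returned 'U', offset=6
After 3 (tell()): offset=6
After 4 (read(7)): returned '901UD20', offset=13
After 5 (read(1)): returned '9', offset=14
After 6 (seek(-9, END)): offset=10
After 7 (seek(7, SET)): offset=7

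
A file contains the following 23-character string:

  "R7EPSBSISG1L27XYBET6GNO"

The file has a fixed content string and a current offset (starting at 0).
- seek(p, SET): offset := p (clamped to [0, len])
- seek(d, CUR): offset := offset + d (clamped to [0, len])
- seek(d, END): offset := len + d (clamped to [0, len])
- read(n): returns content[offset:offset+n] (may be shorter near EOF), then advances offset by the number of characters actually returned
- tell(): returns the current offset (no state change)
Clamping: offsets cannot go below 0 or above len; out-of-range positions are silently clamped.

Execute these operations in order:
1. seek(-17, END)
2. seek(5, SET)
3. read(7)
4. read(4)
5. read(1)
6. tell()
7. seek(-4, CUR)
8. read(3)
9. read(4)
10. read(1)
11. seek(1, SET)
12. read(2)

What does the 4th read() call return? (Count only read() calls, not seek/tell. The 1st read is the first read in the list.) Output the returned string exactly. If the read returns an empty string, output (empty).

Answer: 7XY

Derivation:
After 1 (seek(-17, END)): offset=6
After 2 (seek(5, SET)): offset=5
After 3 (read(7)): returned 'BSISG1L', offset=12
After 4 (read(4)): returned '27XY', offset=16
After 5 (read(1)): returned 'B', offset=17
After 6 (tell()): offset=17
After 7 (seek(-4, CUR)): offset=13
After 8 (read(3)): returned '7XY', offset=16
After 9 (read(4)): returned 'BET6', offset=20
After 10 (read(1)): returned 'G', offset=21
After 11 (seek(1, SET)): offset=1
After 12 (read(2)): returned '7E', offset=3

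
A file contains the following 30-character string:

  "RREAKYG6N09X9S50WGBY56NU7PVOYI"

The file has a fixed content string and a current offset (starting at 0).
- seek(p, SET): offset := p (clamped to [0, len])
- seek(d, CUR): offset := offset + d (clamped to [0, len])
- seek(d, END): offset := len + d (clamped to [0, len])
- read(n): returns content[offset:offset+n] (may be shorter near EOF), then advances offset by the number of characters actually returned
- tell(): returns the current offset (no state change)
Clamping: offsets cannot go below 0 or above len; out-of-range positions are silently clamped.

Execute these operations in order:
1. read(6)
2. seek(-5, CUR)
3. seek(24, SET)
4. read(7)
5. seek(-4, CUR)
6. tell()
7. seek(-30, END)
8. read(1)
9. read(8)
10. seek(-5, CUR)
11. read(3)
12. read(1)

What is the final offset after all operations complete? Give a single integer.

After 1 (read(6)): returned 'RREAKY', offset=6
After 2 (seek(-5, CUR)): offset=1
After 3 (seek(24, SET)): offset=24
After 4 (read(7)): returned '7PVOYI', offset=30
After 5 (seek(-4, CUR)): offset=26
After 6 (tell()): offset=26
After 7 (seek(-30, END)): offset=0
After 8 (read(1)): returned 'R', offset=1
After 9 (read(8)): returned 'REAKYG6N', offset=9
After 10 (seek(-5, CUR)): offset=4
After 11 (read(3)): returned 'KYG', offset=7
After 12 (read(1)): returned '6', offset=8

Answer: 8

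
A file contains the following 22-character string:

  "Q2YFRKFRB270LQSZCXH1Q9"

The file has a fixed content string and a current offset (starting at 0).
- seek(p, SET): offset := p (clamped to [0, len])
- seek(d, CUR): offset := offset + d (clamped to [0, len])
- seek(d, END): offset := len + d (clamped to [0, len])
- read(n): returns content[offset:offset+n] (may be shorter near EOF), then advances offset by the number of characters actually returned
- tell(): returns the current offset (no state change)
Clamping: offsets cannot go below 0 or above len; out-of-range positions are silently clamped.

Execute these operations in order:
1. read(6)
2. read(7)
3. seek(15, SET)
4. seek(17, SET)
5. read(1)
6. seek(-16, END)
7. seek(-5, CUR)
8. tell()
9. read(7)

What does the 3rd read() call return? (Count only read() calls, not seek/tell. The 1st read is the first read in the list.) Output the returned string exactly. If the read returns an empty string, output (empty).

Answer: X

Derivation:
After 1 (read(6)): returned 'Q2YFRK', offset=6
After 2 (read(7)): returned 'FRB270L', offset=13
After 3 (seek(15, SET)): offset=15
After 4 (seek(17, SET)): offset=17
After 5 (read(1)): returned 'X', offset=18
After 6 (seek(-16, END)): offset=6
After 7 (seek(-5, CUR)): offset=1
After 8 (tell()): offset=1
After 9 (read(7)): returned '2YFRKFR', offset=8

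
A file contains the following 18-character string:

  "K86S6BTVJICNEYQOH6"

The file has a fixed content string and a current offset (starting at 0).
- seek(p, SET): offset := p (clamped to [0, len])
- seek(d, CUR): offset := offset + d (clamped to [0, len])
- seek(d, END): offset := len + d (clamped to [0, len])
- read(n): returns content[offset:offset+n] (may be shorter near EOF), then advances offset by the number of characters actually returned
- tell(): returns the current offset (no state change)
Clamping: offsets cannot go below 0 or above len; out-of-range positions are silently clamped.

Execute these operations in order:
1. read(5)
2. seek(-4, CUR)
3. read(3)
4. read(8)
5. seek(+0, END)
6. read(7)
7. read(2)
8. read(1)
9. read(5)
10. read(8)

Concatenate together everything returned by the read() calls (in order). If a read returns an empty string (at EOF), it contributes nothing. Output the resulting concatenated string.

Answer: K86S686S6BTVJICN

Derivation:
After 1 (read(5)): returned 'K86S6', offset=5
After 2 (seek(-4, CUR)): offset=1
After 3 (read(3)): returned '86S', offset=4
After 4 (read(8)): returned '6BTVJICN', offset=12
After 5 (seek(+0, END)): offset=18
After 6 (read(7)): returned '', offset=18
After 7 (read(2)): returned '', offset=18
After 8 (read(1)): returned '', offset=18
After 9 (read(5)): returned '', offset=18
After 10 (read(8)): returned '', offset=18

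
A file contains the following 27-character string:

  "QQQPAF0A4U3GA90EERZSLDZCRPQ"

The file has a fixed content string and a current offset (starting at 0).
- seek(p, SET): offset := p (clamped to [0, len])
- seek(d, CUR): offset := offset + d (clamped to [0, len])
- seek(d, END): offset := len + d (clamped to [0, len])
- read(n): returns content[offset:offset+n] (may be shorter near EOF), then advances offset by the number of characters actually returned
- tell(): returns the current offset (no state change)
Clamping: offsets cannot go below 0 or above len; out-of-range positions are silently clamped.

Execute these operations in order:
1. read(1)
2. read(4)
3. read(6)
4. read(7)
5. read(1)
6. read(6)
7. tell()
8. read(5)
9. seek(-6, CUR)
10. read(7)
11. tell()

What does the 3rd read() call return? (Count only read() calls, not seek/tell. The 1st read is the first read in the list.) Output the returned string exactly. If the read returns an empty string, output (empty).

Answer: F0A4U3

Derivation:
After 1 (read(1)): returned 'Q', offset=1
After 2 (read(4)): returned 'QQPA', offset=5
After 3 (read(6)): returned 'F0A4U3', offset=11
After 4 (read(7)): returned 'GA90EER', offset=18
After 5 (read(1)): returned 'Z', offset=19
After 6 (read(6)): returned 'SLDZCR', offset=25
After 7 (tell()): offset=25
After 8 (read(5)): returned 'PQ', offset=27
After 9 (seek(-6, CUR)): offset=21
After 10 (read(7)): returned 'DZCRPQ', offset=27
After 11 (tell()): offset=27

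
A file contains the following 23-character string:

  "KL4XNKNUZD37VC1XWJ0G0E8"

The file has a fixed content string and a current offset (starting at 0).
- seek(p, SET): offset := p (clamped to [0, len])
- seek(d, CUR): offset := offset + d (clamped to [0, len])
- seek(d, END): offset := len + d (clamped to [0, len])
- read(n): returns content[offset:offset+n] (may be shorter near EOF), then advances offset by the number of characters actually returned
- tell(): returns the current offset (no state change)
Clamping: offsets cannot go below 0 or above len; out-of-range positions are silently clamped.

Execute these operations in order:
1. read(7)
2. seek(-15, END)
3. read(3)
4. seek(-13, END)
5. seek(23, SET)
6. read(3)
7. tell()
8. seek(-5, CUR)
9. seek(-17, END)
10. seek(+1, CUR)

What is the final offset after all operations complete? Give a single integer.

After 1 (read(7)): returned 'KL4XNKN', offset=7
After 2 (seek(-15, END)): offset=8
After 3 (read(3)): returned 'ZD3', offset=11
After 4 (seek(-13, END)): offset=10
After 5 (seek(23, SET)): offset=23
After 6 (read(3)): returned '', offset=23
After 7 (tell()): offset=23
After 8 (seek(-5, CUR)): offset=18
After 9 (seek(-17, END)): offset=6
After 10 (seek(+1, CUR)): offset=7

Answer: 7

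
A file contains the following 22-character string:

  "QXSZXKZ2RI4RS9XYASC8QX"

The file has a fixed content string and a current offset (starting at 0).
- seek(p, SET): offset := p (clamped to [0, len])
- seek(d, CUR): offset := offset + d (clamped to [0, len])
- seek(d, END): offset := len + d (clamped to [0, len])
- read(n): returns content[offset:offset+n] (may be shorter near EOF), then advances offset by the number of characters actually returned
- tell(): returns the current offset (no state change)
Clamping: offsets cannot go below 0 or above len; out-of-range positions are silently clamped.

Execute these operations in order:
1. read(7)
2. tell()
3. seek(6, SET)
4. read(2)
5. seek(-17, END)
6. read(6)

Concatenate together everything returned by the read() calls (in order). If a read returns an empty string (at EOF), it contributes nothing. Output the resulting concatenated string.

Answer: QXSZXKZZ2KZ2RI4

Derivation:
After 1 (read(7)): returned 'QXSZXKZ', offset=7
After 2 (tell()): offset=7
After 3 (seek(6, SET)): offset=6
After 4 (read(2)): returned 'Z2', offset=8
After 5 (seek(-17, END)): offset=5
After 6 (read(6)): returned 'KZ2RI4', offset=11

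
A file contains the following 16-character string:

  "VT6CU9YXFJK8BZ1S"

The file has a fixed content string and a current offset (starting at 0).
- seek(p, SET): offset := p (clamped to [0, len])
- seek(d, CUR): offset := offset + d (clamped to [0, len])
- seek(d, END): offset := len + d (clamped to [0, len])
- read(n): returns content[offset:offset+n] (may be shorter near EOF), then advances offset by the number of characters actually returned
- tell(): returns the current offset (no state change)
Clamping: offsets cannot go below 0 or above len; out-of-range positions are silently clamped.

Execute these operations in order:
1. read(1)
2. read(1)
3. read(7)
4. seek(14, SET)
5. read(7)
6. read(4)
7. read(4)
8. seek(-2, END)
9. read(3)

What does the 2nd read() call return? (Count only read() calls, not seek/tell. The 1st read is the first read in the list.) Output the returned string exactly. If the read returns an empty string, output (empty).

After 1 (read(1)): returned 'V', offset=1
After 2 (read(1)): returned 'T', offset=2
After 3 (read(7)): returned '6CU9YXF', offset=9
After 4 (seek(14, SET)): offset=14
After 5 (read(7)): returned '1S', offset=16
After 6 (read(4)): returned '', offset=16
After 7 (read(4)): returned '', offset=16
After 8 (seek(-2, END)): offset=14
After 9 (read(3)): returned '1S', offset=16

Answer: T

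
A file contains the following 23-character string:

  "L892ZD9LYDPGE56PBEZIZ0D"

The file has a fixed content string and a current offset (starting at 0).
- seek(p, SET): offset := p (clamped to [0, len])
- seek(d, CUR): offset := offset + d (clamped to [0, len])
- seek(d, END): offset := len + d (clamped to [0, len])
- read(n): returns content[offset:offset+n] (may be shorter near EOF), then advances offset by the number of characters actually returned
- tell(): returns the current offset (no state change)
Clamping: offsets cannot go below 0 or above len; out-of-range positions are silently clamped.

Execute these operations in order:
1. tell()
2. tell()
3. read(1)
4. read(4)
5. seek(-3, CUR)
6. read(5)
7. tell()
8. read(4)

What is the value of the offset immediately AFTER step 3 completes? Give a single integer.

Answer: 1

Derivation:
After 1 (tell()): offset=0
After 2 (tell()): offset=0
After 3 (read(1)): returned 'L', offset=1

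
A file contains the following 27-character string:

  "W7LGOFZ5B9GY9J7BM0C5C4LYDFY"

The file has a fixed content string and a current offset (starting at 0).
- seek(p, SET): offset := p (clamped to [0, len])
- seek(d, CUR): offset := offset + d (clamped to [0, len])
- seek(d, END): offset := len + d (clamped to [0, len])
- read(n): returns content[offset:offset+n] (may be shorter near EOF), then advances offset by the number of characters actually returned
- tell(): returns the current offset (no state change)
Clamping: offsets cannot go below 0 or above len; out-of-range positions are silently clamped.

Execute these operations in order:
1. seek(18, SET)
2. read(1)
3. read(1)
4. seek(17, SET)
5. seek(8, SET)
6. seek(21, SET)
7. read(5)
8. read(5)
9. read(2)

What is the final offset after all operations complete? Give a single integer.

Answer: 27

Derivation:
After 1 (seek(18, SET)): offset=18
After 2 (read(1)): returned 'C', offset=19
After 3 (read(1)): returned '5', offset=20
After 4 (seek(17, SET)): offset=17
After 5 (seek(8, SET)): offset=8
After 6 (seek(21, SET)): offset=21
After 7 (read(5)): returned '4LYDF', offset=26
After 8 (read(5)): returned 'Y', offset=27
After 9 (read(2)): returned '', offset=27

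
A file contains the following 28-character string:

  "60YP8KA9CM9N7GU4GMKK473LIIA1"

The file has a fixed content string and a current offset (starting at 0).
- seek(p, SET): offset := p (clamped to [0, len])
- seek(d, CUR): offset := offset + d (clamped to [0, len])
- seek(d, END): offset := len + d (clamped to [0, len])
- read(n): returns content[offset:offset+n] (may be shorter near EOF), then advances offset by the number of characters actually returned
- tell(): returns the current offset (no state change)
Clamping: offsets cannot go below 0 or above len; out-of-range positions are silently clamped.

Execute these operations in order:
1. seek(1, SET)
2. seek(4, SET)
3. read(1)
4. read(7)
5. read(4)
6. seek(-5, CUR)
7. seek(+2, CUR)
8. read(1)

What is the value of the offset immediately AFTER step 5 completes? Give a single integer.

After 1 (seek(1, SET)): offset=1
After 2 (seek(4, SET)): offset=4
After 3 (read(1)): returned '8', offset=5
After 4 (read(7)): returned 'KA9CM9N', offset=12
After 5 (read(4)): returned '7GU4', offset=16

Answer: 16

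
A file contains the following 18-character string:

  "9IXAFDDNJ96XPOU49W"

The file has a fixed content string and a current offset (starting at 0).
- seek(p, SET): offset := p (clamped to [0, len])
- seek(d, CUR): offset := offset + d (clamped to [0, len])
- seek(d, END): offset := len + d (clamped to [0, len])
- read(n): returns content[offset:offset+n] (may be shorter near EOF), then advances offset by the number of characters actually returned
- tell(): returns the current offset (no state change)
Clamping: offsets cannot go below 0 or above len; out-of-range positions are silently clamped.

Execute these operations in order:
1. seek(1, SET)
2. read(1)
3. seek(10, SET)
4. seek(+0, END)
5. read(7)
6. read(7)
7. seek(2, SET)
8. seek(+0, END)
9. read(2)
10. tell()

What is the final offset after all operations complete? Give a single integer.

Answer: 18

Derivation:
After 1 (seek(1, SET)): offset=1
After 2 (read(1)): returned 'I', offset=2
After 3 (seek(10, SET)): offset=10
After 4 (seek(+0, END)): offset=18
After 5 (read(7)): returned '', offset=18
After 6 (read(7)): returned '', offset=18
After 7 (seek(2, SET)): offset=2
After 8 (seek(+0, END)): offset=18
After 9 (read(2)): returned '', offset=18
After 10 (tell()): offset=18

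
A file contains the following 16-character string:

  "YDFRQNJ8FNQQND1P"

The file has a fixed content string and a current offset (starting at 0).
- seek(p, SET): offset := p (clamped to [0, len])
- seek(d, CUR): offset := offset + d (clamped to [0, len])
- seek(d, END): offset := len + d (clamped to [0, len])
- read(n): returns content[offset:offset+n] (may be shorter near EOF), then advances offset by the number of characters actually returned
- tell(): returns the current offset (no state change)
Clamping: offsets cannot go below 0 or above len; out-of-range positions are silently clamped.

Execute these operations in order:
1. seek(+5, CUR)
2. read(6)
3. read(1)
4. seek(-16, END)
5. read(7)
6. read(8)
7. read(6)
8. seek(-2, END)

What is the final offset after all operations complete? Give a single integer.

Answer: 14

Derivation:
After 1 (seek(+5, CUR)): offset=5
After 2 (read(6)): returned 'NJ8FNQ', offset=11
After 3 (read(1)): returned 'Q', offset=12
After 4 (seek(-16, END)): offset=0
After 5 (read(7)): returned 'YDFRQNJ', offset=7
After 6 (read(8)): returned '8FNQQND1', offset=15
After 7 (read(6)): returned 'P', offset=16
After 8 (seek(-2, END)): offset=14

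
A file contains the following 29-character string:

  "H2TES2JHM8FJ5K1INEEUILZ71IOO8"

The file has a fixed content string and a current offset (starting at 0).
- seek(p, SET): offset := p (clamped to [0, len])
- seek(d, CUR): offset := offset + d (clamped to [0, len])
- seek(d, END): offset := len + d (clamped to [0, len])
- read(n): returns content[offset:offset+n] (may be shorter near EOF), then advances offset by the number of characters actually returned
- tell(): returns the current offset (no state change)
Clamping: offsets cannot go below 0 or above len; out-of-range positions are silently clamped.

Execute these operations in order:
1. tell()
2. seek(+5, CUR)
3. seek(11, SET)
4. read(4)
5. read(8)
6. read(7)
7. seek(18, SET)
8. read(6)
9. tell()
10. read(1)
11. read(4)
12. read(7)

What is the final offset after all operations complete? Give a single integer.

After 1 (tell()): offset=0
After 2 (seek(+5, CUR)): offset=5
After 3 (seek(11, SET)): offset=11
After 4 (read(4)): returned 'J5K1', offset=15
After 5 (read(8)): returned 'INEEUILZ', offset=23
After 6 (read(7)): returned '71IOO8', offset=29
After 7 (seek(18, SET)): offset=18
After 8 (read(6)): returned 'EUILZ7', offset=24
After 9 (tell()): offset=24
After 10 (read(1)): returned '1', offset=25
After 11 (read(4)): returned 'IOO8', offset=29
After 12 (read(7)): returned '', offset=29

Answer: 29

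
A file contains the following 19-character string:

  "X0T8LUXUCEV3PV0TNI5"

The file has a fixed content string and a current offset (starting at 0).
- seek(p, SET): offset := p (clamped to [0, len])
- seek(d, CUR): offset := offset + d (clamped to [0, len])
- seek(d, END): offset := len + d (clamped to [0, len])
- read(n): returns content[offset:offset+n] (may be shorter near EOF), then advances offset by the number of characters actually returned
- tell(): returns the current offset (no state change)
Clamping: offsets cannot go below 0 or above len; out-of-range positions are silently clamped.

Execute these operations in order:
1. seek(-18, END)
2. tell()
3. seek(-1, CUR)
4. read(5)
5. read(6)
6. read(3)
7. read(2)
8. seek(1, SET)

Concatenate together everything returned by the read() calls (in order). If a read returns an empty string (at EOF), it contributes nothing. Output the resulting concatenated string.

Answer: X0T8LUXUCEV3PV0T

Derivation:
After 1 (seek(-18, END)): offset=1
After 2 (tell()): offset=1
After 3 (seek(-1, CUR)): offset=0
After 4 (read(5)): returned 'X0T8L', offset=5
After 5 (read(6)): returned 'UXUCEV', offset=11
After 6 (read(3)): returned '3PV', offset=14
After 7 (read(2)): returned '0T', offset=16
After 8 (seek(1, SET)): offset=1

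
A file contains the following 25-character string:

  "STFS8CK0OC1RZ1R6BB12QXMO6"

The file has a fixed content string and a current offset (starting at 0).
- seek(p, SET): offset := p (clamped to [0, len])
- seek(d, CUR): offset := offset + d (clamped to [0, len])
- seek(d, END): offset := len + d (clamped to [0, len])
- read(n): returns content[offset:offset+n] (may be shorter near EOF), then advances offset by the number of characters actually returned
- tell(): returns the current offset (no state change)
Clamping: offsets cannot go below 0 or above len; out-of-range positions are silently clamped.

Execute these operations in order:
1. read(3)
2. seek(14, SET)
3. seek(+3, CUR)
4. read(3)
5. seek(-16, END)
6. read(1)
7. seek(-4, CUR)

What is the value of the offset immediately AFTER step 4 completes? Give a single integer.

Answer: 20

Derivation:
After 1 (read(3)): returned 'STF', offset=3
After 2 (seek(14, SET)): offset=14
After 3 (seek(+3, CUR)): offset=17
After 4 (read(3)): returned 'B12', offset=20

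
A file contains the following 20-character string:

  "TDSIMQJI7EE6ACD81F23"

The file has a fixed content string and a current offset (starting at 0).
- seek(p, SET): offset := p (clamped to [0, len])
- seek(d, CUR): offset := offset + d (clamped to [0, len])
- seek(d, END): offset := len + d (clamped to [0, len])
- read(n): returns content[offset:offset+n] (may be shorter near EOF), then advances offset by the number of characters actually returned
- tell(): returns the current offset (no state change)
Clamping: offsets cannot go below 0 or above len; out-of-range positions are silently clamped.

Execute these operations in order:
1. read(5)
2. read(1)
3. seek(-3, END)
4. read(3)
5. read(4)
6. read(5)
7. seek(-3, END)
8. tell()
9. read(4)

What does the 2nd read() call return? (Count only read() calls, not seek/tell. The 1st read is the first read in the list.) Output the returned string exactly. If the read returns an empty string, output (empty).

Answer: Q

Derivation:
After 1 (read(5)): returned 'TDSIM', offset=5
After 2 (read(1)): returned 'Q', offset=6
After 3 (seek(-3, END)): offset=17
After 4 (read(3)): returned 'F23', offset=20
After 5 (read(4)): returned '', offset=20
After 6 (read(5)): returned '', offset=20
After 7 (seek(-3, END)): offset=17
After 8 (tell()): offset=17
After 9 (read(4)): returned 'F23', offset=20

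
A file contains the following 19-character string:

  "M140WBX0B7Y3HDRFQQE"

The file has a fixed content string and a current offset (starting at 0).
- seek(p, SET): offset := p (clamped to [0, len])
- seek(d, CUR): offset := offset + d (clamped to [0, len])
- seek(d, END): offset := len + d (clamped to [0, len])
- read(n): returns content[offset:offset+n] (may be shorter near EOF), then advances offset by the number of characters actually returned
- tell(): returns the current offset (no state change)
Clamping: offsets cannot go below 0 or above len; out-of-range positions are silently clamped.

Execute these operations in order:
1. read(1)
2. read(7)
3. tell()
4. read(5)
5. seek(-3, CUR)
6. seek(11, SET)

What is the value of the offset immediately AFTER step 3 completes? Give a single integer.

After 1 (read(1)): returned 'M', offset=1
After 2 (read(7)): returned '140WBX0', offset=8
After 3 (tell()): offset=8

Answer: 8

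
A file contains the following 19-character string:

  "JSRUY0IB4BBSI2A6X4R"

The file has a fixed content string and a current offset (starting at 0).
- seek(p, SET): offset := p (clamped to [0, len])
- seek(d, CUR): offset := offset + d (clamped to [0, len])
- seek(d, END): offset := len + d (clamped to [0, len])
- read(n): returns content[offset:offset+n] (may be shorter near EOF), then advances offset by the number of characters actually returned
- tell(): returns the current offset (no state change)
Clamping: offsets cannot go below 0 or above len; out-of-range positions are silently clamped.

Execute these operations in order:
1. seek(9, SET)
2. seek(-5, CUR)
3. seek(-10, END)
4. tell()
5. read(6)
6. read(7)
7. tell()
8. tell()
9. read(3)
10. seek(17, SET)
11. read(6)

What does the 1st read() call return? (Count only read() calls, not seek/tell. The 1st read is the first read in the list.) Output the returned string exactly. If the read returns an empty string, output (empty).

Answer: BBSI2A

Derivation:
After 1 (seek(9, SET)): offset=9
After 2 (seek(-5, CUR)): offset=4
After 3 (seek(-10, END)): offset=9
After 4 (tell()): offset=9
After 5 (read(6)): returned 'BBSI2A', offset=15
After 6 (read(7)): returned '6X4R', offset=19
After 7 (tell()): offset=19
After 8 (tell()): offset=19
After 9 (read(3)): returned '', offset=19
After 10 (seek(17, SET)): offset=17
After 11 (read(6)): returned '4R', offset=19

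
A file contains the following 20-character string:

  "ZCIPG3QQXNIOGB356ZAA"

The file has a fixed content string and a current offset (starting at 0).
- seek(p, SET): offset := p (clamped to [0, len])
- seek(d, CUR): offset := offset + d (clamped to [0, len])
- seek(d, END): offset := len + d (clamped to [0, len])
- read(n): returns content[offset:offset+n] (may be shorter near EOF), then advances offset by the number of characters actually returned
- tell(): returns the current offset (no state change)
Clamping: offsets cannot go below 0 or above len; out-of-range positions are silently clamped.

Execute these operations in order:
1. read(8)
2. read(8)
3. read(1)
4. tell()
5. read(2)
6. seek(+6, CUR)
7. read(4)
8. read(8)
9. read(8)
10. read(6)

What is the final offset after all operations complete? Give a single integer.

Answer: 20

Derivation:
After 1 (read(8)): returned 'ZCIPG3QQ', offset=8
After 2 (read(8)): returned 'XNIOGB35', offset=16
After 3 (read(1)): returned '6', offset=17
After 4 (tell()): offset=17
After 5 (read(2)): returned 'ZA', offset=19
After 6 (seek(+6, CUR)): offset=20
After 7 (read(4)): returned '', offset=20
After 8 (read(8)): returned '', offset=20
After 9 (read(8)): returned '', offset=20
After 10 (read(6)): returned '', offset=20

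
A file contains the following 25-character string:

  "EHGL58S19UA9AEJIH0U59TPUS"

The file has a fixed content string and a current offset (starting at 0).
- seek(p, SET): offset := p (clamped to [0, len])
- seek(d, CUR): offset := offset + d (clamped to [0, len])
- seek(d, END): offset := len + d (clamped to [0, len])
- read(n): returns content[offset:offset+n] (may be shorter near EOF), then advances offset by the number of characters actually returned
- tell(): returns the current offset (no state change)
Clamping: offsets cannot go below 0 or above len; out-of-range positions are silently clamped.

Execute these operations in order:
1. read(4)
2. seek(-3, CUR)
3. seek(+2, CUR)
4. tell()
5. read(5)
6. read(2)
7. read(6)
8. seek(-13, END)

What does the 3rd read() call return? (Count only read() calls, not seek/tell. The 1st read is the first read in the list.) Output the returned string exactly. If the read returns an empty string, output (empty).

After 1 (read(4)): returned 'EHGL', offset=4
After 2 (seek(-3, CUR)): offset=1
After 3 (seek(+2, CUR)): offset=3
After 4 (tell()): offset=3
After 5 (read(5)): returned 'L58S1', offset=8
After 6 (read(2)): returned '9U', offset=10
After 7 (read(6)): returned 'A9AEJI', offset=16
After 8 (seek(-13, END)): offset=12

Answer: 9U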